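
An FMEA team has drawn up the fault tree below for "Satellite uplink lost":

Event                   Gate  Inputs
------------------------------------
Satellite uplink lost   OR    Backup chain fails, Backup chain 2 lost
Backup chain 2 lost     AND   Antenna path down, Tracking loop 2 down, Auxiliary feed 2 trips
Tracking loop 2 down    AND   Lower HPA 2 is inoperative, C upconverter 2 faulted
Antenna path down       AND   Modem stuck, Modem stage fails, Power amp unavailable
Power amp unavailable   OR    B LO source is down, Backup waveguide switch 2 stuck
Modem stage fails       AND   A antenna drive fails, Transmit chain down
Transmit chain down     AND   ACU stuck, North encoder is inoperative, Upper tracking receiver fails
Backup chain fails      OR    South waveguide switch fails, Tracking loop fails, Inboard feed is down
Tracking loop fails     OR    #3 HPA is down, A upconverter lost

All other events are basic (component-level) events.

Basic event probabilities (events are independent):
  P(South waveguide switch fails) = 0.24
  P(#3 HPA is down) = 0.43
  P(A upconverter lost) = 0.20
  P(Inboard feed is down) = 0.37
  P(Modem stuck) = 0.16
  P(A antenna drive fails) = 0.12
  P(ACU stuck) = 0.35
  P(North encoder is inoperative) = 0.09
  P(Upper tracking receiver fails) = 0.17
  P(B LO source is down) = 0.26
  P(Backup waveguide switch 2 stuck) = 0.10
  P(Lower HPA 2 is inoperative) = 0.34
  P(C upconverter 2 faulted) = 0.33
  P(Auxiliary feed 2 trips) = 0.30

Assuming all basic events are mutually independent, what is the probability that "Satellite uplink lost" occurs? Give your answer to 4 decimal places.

0.7817

P(Tracking loop fails) [OR] = 1 − (1−0.43) × (1−0.20) = 0.544000
P(Backup chain fails) [OR] = 1 − (1−0.24) × (1−0.544000) × (1−0.37) = 0.781667
P(Transmit chain down) [AND] = 0.35 × 0.09 × 0.17 = 0.005355
P(Modem stage fails) [AND] = 0.12 × 0.005355 = 0.000643
P(Power amp unavailable) [OR] = 1 − (1−0.26) × (1−0.10) = 0.334000
P(Antenna path down) [AND] = 0.16 × 0.000643 × 0.334000 = 0.000034
P(Tracking loop 2 down) [AND] = 0.34 × 0.33 = 0.112200
P(Backup chain 2 lost) [AND] = 0.000034 × 0.112200 × 0.30 = 0.000001
P(Satellite uplink lost) [OR] = 1 − (1−0.781667) × (1−0.000001) = 0.781667
Rounded to 4 decimal places: P(Satellite uplink lost) ≈ 0.7817.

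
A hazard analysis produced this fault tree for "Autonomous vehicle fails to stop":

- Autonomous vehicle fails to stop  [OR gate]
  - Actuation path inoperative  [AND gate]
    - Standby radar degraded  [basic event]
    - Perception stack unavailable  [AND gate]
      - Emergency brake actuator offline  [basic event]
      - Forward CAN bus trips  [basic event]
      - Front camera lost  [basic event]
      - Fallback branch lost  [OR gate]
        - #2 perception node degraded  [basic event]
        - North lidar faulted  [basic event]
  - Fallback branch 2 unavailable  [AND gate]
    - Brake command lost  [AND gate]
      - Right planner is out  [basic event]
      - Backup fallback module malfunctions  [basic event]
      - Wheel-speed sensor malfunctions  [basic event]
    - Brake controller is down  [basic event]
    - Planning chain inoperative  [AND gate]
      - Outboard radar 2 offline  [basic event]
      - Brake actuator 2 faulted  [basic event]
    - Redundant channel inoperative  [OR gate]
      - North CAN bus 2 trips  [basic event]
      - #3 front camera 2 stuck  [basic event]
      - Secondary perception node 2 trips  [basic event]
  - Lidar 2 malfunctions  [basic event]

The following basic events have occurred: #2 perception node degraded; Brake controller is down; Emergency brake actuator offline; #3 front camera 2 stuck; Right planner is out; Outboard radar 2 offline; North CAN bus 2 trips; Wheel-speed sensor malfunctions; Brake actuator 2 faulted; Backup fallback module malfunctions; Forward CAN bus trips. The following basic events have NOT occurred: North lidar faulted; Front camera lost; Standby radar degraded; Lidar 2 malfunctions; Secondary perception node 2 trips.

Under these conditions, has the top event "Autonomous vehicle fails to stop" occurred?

Fallback branch lost [OR]: #2 perception node degraded=occurs, North lidar faulted=not → at least one input occurs → occurs.
Perception stack unavailable [AND]: Emergency brake actuator offline=occurs, Forward CAN bus trips=occurs, Front camera lost=not, Fallback branch lost=occurs → not all inputs occur → does not occur.
Actuation path inoperative [AND]: Standby radar degraded=not, Perception stack unavailable=not → not all inputs occur → does not occur.
Brake command lost [AND]: Right planner is out=occurs, Backup fallback module malfunctions=occurs, Wheel-speed sensor malfunctions=occurs → all inputs occur → occurs.
Planning chain inoperative [AND]: Outboard radar 2 offline=occurs, Brake actuator 2 faulted=occurs → all inputs occur → occurs.
Redundant channel inoperative [OR]: North CAN bus 2 trips=occurs, #3 front camera 2 stuck=occurs, Secondary perception node 2 trips=not → at least one input occurs → occurs.
Fallback branch 2 unavailable [AND]: Brake command lost=occurs, Brake controller is down=occurs, Planning chain inoperative=occurs, Redundant channel inoperative=occurs → all inputs occur → occurs.
Autonomous vehicle fails to stop [OR]: Actuation path inoperative=not, Fallback branch 2 unavailable=occurs, Lidar 2 malfunctions=not → at least one input occurs → occurs.

Yes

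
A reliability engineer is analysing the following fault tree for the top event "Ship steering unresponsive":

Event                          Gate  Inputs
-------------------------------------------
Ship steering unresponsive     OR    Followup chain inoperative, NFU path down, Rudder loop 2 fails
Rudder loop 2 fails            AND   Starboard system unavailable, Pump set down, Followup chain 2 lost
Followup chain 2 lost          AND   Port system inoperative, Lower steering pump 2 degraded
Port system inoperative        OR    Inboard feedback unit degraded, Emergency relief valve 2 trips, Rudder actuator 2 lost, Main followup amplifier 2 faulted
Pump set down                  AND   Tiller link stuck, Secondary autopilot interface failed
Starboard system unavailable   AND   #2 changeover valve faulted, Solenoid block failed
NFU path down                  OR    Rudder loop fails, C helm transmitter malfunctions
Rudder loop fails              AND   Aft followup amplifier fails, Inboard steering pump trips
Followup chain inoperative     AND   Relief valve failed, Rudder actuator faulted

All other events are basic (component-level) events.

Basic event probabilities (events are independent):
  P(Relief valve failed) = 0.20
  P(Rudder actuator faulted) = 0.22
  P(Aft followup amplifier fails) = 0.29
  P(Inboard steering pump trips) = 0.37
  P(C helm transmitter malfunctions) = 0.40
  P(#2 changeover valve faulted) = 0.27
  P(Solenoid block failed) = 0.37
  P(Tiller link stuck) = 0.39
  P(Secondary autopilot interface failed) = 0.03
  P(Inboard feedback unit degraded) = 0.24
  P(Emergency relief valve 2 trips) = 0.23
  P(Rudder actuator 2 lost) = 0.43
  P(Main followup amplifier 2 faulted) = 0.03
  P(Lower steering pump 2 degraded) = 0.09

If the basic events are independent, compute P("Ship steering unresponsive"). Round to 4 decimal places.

P(Followup chain inoperative) [AND] = 0.20 × 0.22 = 0.044000
P(Rudder loop fails) [AND] = 0.29 × 0.37 = 0.107300
P(NFU path down) [OR] = 1 − (1−0.107300) × (1−0.40) = 0.464380
P(Starboard system unavailable) [AND] = 0.27 × 0.37 = 0.099900
P(Pump set down) [AND] = 0.39 × 0.03 = 0.011700
P(Port system inoperative) [OR] = 1 − (1−0.24) × (1−0.23) × (1−0.43) × (1−0.03) = 0.676443
P(Followup chain 2 lost) [AND] = 0.676443 × 0.09 = 0.060880
P(Rudder loop 2 fails) [AND] = 0.099900 × 0.011700 × 0.060880 = 0.000071
P(Ship steering unresponsive) [OR] = 1 − (1−0.044000) × (1−0.464380) × (1−0.000071) = 0.487984
Rounded to 4 decimal places: P(Ship steering unresponsive) ≈ 0.4880.

0.4880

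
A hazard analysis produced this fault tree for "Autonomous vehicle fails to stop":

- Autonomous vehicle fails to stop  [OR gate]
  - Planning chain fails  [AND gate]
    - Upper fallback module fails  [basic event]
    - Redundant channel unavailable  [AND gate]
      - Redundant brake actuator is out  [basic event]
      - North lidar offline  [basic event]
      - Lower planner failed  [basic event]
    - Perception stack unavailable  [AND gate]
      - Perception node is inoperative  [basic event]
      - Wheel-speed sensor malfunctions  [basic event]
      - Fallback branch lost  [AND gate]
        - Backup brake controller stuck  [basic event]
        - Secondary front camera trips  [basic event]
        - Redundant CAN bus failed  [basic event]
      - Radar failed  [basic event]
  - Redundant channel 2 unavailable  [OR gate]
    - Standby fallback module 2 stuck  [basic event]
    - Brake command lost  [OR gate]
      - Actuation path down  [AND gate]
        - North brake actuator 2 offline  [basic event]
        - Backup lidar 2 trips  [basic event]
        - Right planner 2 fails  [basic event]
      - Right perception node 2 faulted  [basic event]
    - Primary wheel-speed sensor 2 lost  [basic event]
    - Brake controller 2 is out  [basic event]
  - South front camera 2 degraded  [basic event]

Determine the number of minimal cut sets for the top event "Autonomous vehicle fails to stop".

Redundant channel unavailable [AND]: one cut set from each child combined → 1 × 1 × 1 = 1 cut set(s).
Fallback branch lost [AND]: one cut set from each child combined → 1 × 1 × 1 = 1 cut set(s).
Perception stack unavailable [AND]: one cut set from each child combined → 1 × 1 × 1 × 1 = 1 cut set(s).
Planning chain fails [AND]: one cut set from each child combined → 1 × 1 × 1 = 1 cut set(s).
Actuation path down [AND]: one cut set from each child combined → 1 × 1 × 1 = 1 cut set(s).
Brake command lost [OR]: union of children's cut sets → 2 cut set(s).
Redundant channel 2 unavailable [OR]: union of children's cut sets → 5 cut set(s).
Autonomous vehicle fails to stop [OR]: union of children's cut sets → 7 cut set(s).
Minimal cut sets: {Backup brake controller stuck, Lower planner failed, North lidar offline, Perception node is inoperative, Radar failed, Redundant CAN bus failed, Redundant brake actuator is out, Secondary front camera trips, Upper fallback module fails, Wheel-speed sensor malfunctions}; {Standby fallback module 2 stuck}; {Backup lidar 2 trips, North brake actuator 2 offline, Right planner 2 fails}; {Right perception node 2 faulted}; {Primary wheel-speed sensor 2 lost}; {Brake controller 2 is out}; {South front camera 2 degraded}.

7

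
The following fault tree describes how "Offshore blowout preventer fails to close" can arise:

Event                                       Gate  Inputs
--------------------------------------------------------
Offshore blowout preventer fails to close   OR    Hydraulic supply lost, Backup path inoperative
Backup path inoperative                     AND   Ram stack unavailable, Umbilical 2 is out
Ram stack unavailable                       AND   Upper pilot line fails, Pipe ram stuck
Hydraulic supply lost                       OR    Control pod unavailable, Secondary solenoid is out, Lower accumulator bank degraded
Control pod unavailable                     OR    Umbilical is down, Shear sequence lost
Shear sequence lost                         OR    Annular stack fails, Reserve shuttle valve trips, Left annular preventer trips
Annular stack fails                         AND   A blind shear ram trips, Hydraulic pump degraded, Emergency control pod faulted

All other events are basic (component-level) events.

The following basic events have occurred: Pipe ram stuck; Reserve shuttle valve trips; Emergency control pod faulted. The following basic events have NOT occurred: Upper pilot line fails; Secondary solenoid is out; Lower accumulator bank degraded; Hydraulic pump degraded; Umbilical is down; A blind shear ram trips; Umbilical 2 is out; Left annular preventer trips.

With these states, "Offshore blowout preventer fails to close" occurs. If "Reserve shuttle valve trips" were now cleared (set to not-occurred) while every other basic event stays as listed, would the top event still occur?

No

Counterfactual: set "Reserve shuttle valve trips" to not occurred.
Annular stack fails [AND]: A blind shear ram trips=not, Hydraulic pump degraded=not, Emergency control pod faulted=occurs → not all inputs occur → does not occur.
Shear sequence lost [OR]: Annular stack fails=not, Reserve shuttle valve trips=not, Left annular preventer trips=not → no input occurs → does not occur.
Control pod unavailable [OR]: Umbilical is down=not, Shear sequence lost=not → no input occurs → does not occur.
Hydraulic supply lost [OR]: Control pod unavailable=not, Secondary solenoid is out=not, Lower accumulator bank degraded=not → no input occurs → does not occur.
Ram stack unavailable [AND]: Upper pilot line fails=not, Pipe ram stuck=occurs → not all inputs occur → does not occur.
Backup path inoperative [AND]: Ram stack unavailable=not, Umbilical 2 is out=not → not all inputs occur → does not occur.
Offshore blowout preventer fails to close [OR]: Hydraulic supply lost=not, Backup path inoperative=not → no input occurs → does not occur.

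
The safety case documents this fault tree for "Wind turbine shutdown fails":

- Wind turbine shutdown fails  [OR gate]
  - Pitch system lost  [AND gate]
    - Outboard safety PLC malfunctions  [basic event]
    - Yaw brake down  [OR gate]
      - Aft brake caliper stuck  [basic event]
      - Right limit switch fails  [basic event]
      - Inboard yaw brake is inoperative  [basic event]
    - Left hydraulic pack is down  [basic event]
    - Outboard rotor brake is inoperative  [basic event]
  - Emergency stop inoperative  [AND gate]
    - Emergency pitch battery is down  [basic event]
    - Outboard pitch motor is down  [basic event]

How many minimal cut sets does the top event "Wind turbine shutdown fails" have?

Yaw brake down [OR]: union of children's cut sets → 3 cut set(s).
Pitch system lost [AND]: one cut set from each child combined → 1 × 3 × 1 × 1 = 3 cut set(s).
Emergency stop inoperative [AND]: one cut set from each child combined → 1 × 1 = 1 cut set(s).
Wind turbine shutdown fails [OR]: union of children's cut sets → 4 cut set(s).
Minimal cut sets: {Aft brake caliper stuck, Left hydraulic pack is down, Outboard rotor brake is inoperative, Outboard safety PLC malfunctions}; {Left hydraulic pack is down, Outboard rotor brake is inoperative, Outboard safety PLC malfunctions, Right limit switch fails}; {Inboard yaw brake is inoperative, Left hydraulic pack is down, Outboard rotor brake is inoperative, Outboard safety PLC malfunctions}; {Emergency pitch battery is down, Outboard pitch motor is down}.

4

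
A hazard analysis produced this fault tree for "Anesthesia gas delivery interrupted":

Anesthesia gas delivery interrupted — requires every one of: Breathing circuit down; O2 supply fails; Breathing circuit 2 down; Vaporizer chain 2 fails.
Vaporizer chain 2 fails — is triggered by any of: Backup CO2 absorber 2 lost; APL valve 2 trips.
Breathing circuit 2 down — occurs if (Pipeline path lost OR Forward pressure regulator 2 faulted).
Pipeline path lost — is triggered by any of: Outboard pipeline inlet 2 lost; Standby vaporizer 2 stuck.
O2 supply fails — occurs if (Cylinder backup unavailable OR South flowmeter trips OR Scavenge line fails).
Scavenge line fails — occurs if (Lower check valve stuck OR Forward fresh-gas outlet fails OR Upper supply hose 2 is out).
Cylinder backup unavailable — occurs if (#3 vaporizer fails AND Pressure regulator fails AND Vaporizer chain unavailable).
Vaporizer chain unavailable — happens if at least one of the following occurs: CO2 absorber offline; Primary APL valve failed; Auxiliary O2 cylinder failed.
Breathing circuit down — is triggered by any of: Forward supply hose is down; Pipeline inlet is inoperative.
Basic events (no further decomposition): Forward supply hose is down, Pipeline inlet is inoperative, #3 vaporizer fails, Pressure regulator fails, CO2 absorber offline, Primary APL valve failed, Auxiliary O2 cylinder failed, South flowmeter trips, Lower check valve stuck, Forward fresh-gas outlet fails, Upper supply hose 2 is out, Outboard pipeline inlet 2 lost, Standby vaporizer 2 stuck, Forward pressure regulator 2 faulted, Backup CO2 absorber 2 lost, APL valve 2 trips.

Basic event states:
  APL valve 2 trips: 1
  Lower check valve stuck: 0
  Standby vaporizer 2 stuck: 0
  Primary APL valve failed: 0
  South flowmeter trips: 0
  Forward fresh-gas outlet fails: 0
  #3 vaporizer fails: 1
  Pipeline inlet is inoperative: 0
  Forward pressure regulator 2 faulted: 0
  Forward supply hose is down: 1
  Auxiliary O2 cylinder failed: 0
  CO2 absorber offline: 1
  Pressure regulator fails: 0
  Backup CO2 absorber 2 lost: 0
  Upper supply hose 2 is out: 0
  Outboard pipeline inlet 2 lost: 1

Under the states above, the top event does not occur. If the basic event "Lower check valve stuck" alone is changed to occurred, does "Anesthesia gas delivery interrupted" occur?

Counterfactual: set "Lower check valve stuck" to occurred.
Breathing circuit down [OR]: Forward supply hose is down=occurs, Pipeline inlet is inoperative=not → at least one input occurs → occurs.
Vaporizer chain unavailable [OR]: CO2 absorber offline=occurs, Primary APL valve failed=not, Auxiliary O2 cylinder failed=not → at least one input occurs → occurs.
Cylinder backup unavailable [AND]: #3 vaporizer fails=occurs, Pressure regulator fails=not, Vaporizer chain unavailable=occurs → not all inputs occur → does not occur.
Scavenge line fails [OR]: Lower check valve stuck=occurs, Forward fresh-gas outlet fails=not, Upper supply hose 2 is out=not → at least one input occurs → occurs.
O2 supply fails [OR]: Cylinder backup unavailable=not, South flowmeter trips=not, Scavenge line fails=occurs → at least one input occurs → occurs.
Pipeline path lost [OR]: Outboard pipeline inlet 2 lost=occurs, Standby vaporizer 2 stuck=not → at least one input occurs → occurs.
Breathing circuit 2 down [OR]: Pipeline path lost=occurs, Forward pressure regulator 2 faulted=not → at least one input occurs → occurs.
Vaporizer chain 2 fails [OR]: Backup CO2 absorber 2 lost=not, APL valve 2 trips=occurs → at least one input occurs → occurs.
Anesthesia gas delivery interrupted [AND]: Breathing circuit down=occurs, O2 supply fails=occurs, Breathing circuit 2 down=occurs, Vaporizer chain 2 fails=occurs → all inputs occur → occurs.

Yes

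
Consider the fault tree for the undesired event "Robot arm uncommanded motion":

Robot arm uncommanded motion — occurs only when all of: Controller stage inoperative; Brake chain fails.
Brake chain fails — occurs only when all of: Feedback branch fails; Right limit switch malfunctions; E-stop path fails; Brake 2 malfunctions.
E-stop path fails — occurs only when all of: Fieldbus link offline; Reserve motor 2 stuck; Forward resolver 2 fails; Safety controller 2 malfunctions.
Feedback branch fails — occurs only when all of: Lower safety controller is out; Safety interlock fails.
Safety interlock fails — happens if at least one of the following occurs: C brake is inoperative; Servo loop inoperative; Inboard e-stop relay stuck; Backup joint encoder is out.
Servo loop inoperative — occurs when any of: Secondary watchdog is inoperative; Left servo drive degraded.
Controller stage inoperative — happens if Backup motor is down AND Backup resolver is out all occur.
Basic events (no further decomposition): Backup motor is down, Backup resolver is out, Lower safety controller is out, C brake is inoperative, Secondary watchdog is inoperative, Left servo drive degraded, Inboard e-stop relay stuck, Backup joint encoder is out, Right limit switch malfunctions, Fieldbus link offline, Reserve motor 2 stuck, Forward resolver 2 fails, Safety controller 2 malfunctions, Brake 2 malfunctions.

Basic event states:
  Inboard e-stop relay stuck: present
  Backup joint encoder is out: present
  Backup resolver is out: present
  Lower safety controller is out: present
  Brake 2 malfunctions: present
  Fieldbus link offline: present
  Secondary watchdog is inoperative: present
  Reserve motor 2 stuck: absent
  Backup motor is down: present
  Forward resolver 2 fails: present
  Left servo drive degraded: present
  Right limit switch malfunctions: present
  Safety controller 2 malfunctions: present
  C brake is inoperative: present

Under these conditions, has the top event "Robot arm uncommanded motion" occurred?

Controller stage inoperative [AND]: Backup motor is down=occurs, Backup resolver is out=occurs → all inputs occur → occurs.
Servo loop inoperative [OR]: Secondary watchdog is inoperative=occurs, Left servo drive degraded=occurs → at least one input occurs → occurs.
Safety interlock fails [OR]: C brake is inoperative=occurs, Servo loop inoperative=occurs, Inboard e-stop relay stuck=occurs, Backup joint encoder is out=occurs → at least one input occurs → occurs.
Feedback branch fails [AND]: Lower safety controller is out=occurs, Safety interlock fails=occurs → all inputs occur → occurs.
E-stop path fails [AND]: Fieldbus link offline=occurs, Reserve motor 2 stuck=not, Forward resolver 2 fails=occurs, Safety controller 2 malfunctions=occurs → not all inputs occur → does not occur.
Brake chain fails [AND]: Feedback branch fails=occurs, Right limit switch malfunctions=occurs, E-stop path fails=not, Brake 2 malfunctions=occurs → not all inputs occur → does not occur.
Robot arm uncommanded motion [AND]: Controller stage inoperative=occurs, Brake chain fails=not → not all inputs occur → does not occur.

No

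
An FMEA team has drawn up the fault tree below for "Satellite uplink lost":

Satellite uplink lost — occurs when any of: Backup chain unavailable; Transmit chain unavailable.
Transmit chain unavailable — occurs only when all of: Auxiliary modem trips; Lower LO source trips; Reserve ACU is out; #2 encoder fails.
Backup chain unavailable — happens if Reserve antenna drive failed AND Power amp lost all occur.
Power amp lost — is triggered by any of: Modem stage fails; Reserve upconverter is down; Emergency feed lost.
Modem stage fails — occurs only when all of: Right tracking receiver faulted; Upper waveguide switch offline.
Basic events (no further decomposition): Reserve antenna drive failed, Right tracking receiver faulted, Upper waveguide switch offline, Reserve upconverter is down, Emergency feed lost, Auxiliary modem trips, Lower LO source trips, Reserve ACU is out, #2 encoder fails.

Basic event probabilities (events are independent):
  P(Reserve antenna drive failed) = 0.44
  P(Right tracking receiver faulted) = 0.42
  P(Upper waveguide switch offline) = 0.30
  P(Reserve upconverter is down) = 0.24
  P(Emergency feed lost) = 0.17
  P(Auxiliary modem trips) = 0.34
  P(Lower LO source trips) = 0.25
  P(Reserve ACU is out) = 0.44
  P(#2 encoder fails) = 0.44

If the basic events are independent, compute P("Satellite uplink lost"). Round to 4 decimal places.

0.2106

P(Modem stage fails) [AND] = 0.42 × 0.30 = 0.126000
P(Power amp lost) [OR] = 1 − (1−0.126000) × (1−0.24) × (1−0.17) = 0.448681
P(Backup chain unavailable) [AND] = 0.44 × 0.448681 = 0.197420
P(Transmit chain unavailable) [AND] = 0.34 × 0.25 × 0.44 × 0.44 = 0.016456
P(Satellite uplink lost) [OR] = 1 − (1−0.197420) × (1−0.016456) = 0.210627
Rounded to 4 decimal places: P(Satellite uplink lost) ≈ 0.2106.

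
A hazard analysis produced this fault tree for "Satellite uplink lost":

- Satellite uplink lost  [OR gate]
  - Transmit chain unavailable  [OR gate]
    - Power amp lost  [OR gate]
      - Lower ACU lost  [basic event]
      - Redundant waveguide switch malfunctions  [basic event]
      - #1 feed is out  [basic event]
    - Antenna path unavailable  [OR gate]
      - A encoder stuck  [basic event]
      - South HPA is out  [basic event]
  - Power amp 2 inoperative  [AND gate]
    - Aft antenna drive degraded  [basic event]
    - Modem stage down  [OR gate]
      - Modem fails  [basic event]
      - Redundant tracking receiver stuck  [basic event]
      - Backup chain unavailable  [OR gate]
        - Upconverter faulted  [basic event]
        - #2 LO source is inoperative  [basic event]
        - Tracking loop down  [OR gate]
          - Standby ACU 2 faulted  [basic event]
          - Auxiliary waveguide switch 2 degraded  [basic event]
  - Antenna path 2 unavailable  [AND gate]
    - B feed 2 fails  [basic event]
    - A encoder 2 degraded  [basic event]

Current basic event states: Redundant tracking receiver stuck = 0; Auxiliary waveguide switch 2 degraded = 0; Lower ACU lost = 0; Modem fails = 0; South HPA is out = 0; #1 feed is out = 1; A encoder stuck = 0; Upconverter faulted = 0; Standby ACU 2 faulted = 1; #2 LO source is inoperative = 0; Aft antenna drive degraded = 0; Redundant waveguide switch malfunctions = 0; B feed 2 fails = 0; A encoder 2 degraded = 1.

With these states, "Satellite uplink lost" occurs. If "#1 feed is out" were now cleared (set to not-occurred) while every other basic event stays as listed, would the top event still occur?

No

Counterfactual: set "#1 feed is out" to not occurred.
Power amp lost [OR]: Lower ACU lost=not, Redundant waveguide switch malfunctions=not, #1 feed is out=not → no input occurs → does not occur.
Antenna path unavailable [OR]: A encoder stuck=not, South HPA is out=not → no input occurs → does not occur.
Transmit chain unavailable [OR]: Power amp lost=not, Antenna path unavailable=not → no input occurs → does not occur.
Tracking loop down [OR]: Standby ACU 2 faulted=occurs, Auxiliary waveguide switch 2 degraded=not → at least one input occurs → occurs.
Backup chain unavailable [OR]: Upconverter faulted=not, #2 LO source is inoperative=not, Tracking loop down=occurs → at least one input occurs → occurs.
Modem stage down [OR]: Modem fails=not, Redundant tracking receiver stuck=not, Backup chain unavailable=occurs → at least one input occurs → occurs.
Power amp 2 inoperative [AND]: Aft antenna drive degraded=not, Modem stage down=occurs → not all inputs occur → does not occur.
Antenna path 2 unavailable [AND]: B feed 2 fails=not, A encoder 2 degraded=occurs → not all inputs occur → does not occur.
Satellite uplink lost [OR]: Transmit chain unavailable=not, Power amp 2 inoperative=not, Antenna path 2 unavailable=not → no input occurs → does not occur.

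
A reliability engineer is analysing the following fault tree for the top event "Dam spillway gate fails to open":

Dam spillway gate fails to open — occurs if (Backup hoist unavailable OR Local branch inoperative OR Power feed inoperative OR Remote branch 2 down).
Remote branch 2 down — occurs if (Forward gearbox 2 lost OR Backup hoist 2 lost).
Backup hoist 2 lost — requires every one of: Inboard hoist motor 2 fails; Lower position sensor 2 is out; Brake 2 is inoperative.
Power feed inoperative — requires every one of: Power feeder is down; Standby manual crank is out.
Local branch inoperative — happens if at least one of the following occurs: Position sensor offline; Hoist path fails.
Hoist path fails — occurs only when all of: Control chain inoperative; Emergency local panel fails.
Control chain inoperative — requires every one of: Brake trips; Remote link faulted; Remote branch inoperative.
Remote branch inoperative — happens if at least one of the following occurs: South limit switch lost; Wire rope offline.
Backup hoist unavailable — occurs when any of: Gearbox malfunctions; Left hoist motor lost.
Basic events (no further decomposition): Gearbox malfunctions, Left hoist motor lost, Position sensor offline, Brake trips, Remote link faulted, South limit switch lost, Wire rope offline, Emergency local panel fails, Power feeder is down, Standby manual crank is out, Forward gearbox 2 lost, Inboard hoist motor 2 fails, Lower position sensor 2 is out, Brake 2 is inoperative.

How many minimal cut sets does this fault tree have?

8

Backup hoist unavailable [OR]: union of children's cut sets → 2 cut set(s).
Remote branch inoperative [OR]: union of children's cut sets → 2 cut set(s).
Control chain inoperative [AND]: one cut set from each child combined → 1 × 1 × 2 = 2 cut set(s).
Hoist path fails [AND]: one cut set from each child combined → 2 × 1 = 2 cut set(s).
Local branch inoperative [OR]: union of children's cut sets → 3 cut set(s).
Power feed inoperative [AND]: one cut set from each child combined → 1 × 1 = 1 cut set(s).
Backup hoist 2 lost [AND]: one cut set from each child combined → 1 × 1 × 1 = 1 cut set(s).
Remote branch 2 down [OR]: union of children's cut sets → 2 cut set(s).
Dam spillway gate fails to open [OR]: union of children's cut sets → 8 cut set(s).
Minimal cut sets: {Gearbox malfunctions}; {Left hoist motor lost}; {Position sensor offline}; {Brake trips, Emergency local panel fails, Remote link faulted, South limit switch lost}; {Brake trips, Emergency local panel fails, Remote link faulted, Wire rope offline}; {Power feeder is down, Standby manual crank is out}; {Forward gearbox 2 lost}; {Brake 2 is inoperative, Inboard hoist motor 2 fails, Lower position sensor 2 is out}.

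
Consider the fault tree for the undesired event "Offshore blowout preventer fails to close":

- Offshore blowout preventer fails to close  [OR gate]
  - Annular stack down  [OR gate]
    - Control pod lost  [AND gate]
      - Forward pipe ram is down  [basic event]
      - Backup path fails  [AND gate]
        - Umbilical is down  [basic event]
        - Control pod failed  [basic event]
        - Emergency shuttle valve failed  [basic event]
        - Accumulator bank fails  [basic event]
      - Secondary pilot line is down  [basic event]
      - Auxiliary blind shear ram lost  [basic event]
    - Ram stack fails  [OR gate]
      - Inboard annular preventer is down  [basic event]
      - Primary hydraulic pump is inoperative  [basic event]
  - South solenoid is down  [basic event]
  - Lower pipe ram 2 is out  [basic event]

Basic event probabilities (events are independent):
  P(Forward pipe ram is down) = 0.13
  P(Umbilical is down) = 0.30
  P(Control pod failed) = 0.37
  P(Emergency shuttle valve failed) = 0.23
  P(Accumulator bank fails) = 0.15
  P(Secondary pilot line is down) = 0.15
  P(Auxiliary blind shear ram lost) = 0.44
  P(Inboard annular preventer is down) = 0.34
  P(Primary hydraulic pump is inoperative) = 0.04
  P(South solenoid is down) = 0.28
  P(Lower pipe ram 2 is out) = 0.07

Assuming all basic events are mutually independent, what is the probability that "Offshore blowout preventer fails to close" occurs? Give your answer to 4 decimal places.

P(Backup path fails) [AND] = 0.30 × 0.37 × 0.23 × 0.15 = 0.003830
P(Control pod lost) [AND] = 0.13 × 0.003830 × 0.15 × 0.44 = 0.000033
P(Ram stack fails) [OR] = 1 − (1−0.34) × (1−0.04) = 0.366400
P(Annular stack down) [OR] = 1 − (1−0.000033) × (1−0.366400) = 0.366421
P(Offshore blowout preventer fails to close) [OR] = 1 − (1−0.366421) × (1−0.28) × (1−0.07) = 0.575756
Rounded to 4 decimal places: P(Offshore blowout preventer fails to close) ≈ 0.5758.

0.5758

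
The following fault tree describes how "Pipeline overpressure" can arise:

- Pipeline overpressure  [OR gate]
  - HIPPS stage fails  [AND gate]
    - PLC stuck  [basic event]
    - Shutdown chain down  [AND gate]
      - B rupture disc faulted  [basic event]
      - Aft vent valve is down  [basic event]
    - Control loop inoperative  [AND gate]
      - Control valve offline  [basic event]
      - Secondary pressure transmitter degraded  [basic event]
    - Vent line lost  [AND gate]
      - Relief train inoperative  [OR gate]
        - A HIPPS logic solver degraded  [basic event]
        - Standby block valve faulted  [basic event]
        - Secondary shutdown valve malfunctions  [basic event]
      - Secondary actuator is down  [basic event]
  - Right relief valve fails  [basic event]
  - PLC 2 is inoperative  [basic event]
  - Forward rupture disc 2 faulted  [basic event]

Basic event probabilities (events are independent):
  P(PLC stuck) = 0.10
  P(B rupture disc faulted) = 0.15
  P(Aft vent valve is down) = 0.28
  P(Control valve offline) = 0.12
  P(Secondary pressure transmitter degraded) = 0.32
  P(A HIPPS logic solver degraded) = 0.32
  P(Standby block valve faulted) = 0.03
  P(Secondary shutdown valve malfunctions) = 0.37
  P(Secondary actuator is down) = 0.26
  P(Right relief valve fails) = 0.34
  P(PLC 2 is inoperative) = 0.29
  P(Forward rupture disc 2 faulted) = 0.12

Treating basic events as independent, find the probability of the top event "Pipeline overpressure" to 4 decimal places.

P(Shutdown chain down) [AND] = 0.15 × 0.28 = 0.042000
P(Control loop inoperative) [AND] = 0.12 × 0.32 = 0.038400
P(Relief train inoperative) [OR] = 1 − (1−0.32) × (1−0.03) × (1−0.37) = 0.584452
P(Vent line lost) [AND] = 0.584452 × 0.26 = 0.151958
P(HIPPS stage fails) [AND] = 0.10 × 0.042000 × 0.038400 × 0.151958 = 0.000025
P(Pipeline overpressure) [OR] = 1 − (1−0.000025) × (1−0.34) × (1−0.29) × (1−0.12) = 0.587642
Rounded to 4 decimal places: P(Pipeline overpressure) ≈ 0.5876.

0.5876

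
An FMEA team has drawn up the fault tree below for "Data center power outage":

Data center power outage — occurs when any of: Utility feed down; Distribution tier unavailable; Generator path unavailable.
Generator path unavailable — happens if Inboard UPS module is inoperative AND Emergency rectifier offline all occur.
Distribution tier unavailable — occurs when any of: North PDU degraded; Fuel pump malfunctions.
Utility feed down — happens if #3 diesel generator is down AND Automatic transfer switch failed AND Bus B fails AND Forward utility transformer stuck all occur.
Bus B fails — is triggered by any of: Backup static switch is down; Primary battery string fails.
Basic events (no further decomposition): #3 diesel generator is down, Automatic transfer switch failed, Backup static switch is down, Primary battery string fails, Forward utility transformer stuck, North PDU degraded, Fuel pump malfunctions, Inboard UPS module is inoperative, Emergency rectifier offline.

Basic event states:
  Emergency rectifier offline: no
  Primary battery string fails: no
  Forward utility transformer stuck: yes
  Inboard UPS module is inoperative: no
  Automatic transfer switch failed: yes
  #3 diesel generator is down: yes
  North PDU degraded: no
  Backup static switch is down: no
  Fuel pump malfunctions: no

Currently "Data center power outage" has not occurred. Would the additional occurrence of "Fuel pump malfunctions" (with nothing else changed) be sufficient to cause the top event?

Counterfactual: set "Fuel pump malfunctions" to occurred.
Bus B fails [OR]: Backup static switch is down=not, Primary battery string fails=not → no input occurs → does not occur.
Utility feed down [AND]: #3 diesel generator is down=occurs, Automatic transfer switch failed=occurs, Bus B fails=not, Forward utility transformer stuck=occurs → not all inputs occur → does not occur.
Distribution tier unavailable [OR]: North PDU degraded=not, Fuel pump malfunctions=occurs → at least one input occurs → occurs.
Generator path unavailable [AND]: Inboard UPS module is inoperative=not, Emergency rectifier offline=not → not all inputs occur → does not occur.
Data center power outage [OR]: Utility feed down=not, Distribution tier unavailable=occurs, Generator path unavailable=not → at least one input occurs → occurs.

Yes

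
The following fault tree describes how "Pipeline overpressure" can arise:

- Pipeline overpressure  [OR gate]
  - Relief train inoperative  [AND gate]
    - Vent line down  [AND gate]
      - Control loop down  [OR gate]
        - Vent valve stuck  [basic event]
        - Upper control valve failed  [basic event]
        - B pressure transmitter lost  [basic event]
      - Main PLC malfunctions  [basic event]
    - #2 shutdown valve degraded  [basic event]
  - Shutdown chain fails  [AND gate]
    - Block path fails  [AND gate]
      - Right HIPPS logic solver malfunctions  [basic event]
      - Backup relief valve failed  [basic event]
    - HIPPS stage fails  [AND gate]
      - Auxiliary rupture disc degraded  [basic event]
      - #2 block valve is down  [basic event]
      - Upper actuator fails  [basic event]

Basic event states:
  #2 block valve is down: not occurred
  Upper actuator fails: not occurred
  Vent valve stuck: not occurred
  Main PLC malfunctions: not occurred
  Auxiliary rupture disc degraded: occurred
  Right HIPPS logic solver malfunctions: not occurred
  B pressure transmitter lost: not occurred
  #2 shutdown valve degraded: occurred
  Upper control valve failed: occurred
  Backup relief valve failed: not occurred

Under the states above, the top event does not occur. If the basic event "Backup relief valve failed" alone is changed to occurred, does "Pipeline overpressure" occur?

No

Counterfactual: set "Backup relief valve failed" to occurred.
Control loop down [OR]: Vent valve stuck=not, Upper control valve failed=occurs, B pressure transmitter lost=not → at least one input occurs → occurs.
Vent line down [AND]: Control loop down=occurs, Main PLC malfunctions=not → not all inputs occur → does not occur.
Relief train inoperative [AND]: Vent line down=not, #2 shutdown valve degraded=occurs → not all inputs occur → does not occur.
Block path fails [AND]: Right HIPPS logic solver malfunctions=not, Backup relief valve failed=occurs → not all inputs occur → does not occur.
HIPPS stage fails [AND]: Auxiliary rupture disc degraded=occurs, #2 block valve is down=not, Upper actuator fails=not → not all inputs occur → does not occur.
Shutdown chain fails [AND]: Block path fails=not, HIPPS stage fails=not → not all inputs occur → does not occur.
Pipeline overpressure [OR]: Relief train inoperative=not, Shutdown chain fails=not → no input occurs → does not occur.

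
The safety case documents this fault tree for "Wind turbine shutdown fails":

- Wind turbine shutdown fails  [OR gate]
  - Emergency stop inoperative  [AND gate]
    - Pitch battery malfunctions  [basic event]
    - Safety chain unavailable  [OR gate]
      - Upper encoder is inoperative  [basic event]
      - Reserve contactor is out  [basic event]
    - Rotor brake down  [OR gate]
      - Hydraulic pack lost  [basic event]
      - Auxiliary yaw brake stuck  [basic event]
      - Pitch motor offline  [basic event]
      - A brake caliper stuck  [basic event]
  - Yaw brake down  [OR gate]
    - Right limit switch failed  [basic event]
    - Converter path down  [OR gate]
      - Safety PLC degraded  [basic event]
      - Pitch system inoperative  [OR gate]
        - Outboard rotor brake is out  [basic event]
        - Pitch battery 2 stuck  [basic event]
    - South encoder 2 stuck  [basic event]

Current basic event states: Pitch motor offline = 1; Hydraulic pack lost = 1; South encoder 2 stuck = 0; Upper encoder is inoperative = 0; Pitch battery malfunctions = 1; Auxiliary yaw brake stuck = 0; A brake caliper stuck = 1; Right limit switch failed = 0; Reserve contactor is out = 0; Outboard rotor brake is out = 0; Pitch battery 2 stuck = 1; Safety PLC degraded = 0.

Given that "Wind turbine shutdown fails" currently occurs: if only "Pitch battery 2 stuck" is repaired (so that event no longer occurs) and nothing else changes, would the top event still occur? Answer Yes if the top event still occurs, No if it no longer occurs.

Counterfactual: set "Pitch battery 2 stuck" to not occurred.
Safety chain unavailable [OR]: Upper encoder is inoperative=not, Reserve contactor is out=not → no input occurs → does not occur.
Rotor brake down [OR]: Hydraulic pack lost=occurs, Auxiliary yaw brake stuck=not, Pitch motor offline=occurs, A brake caliper stuck=occurs → at least one input occurs → occurs.
Emergency stop inoperative [AND]: Pitch battery malfunctions=occurs, Safety chain unavailable=not, Rotor brake down=occurs → not all inputs occur → does not occur.
Pitch system inoperative [OR]: Outboard rotor brake is out=not, Pitch battery 2 stuck=not → no input occurs → does not occur.
Converter path down [OR]: Safety PLC degraded=not, Pitch system inoperative=not → no input occurs → does not occur.
Yaw brake down [OR]: Right limit switch failed=not, Converter path down=not, South encoder 2 stuck=not → no input occurs → does not occur.
Wind turbine shutdown fails [OR]: Emergency stop inoperative=not, Yaw brake down=not → no input occurs → does not occur.

No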